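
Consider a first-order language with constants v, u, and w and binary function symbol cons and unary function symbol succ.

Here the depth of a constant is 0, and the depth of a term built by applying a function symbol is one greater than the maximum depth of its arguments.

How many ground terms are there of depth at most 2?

243

Write N_k for the number of ground terms of depth ≤ k. A term of depth ≤ k is either a constant or a function symbol applied to arguments of depth ≤ k−1, so N_k = 3 + N_{k-1}^2 + N_{k-1}.
N_0 = 3
N_1 = 3 + 3^2 + 3 = 15
N_2 = 3 + 15^2 + 15 = 243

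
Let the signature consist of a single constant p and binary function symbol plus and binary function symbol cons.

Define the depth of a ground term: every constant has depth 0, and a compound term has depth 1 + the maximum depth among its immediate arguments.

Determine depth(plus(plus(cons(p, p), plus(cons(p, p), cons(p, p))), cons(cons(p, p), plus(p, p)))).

4

depth(cons(p, p)) = 1 + max(0, 0) = 1
depth(plus(cons(p, p), cons(p, p))) = 1 + max(1, 1) = 2
depth(plus(cons(p, p), plus(cons(p, p), cons(p, p)))) = 1 + max(1, 2) = 3
depth(plus(p, p)) = 1 + max(0, 0) = 1
depth(cons(cons(p, p), plus(p, p))) = 1 + max(1, 1) = 2
depth(plus(plus(cons(p, p), plus(cons(p, p), cons(p, p))), cons(cons(p, p), plus(p, p)))) = 1 + max(3, 2) = 4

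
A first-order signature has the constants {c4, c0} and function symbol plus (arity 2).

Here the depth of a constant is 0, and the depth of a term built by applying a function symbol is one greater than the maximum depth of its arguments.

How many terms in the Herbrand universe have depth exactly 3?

If N_k denotes the number of depth-≤k ground terms, the 2 constants give N_0 = 2, and each function symbol of arity r contributes N_{k-1}^r new terms at level k: N_k = 2 + N_{k-1}^2.
N_0 = 2
N_1 = 2 + 2^2 = 6
N_2 = 2 + 6^2 = 38
N_3 = 2 + 38^2 = 1446
Terms of depth exactly 3: N_3 − N_2 = 1446 − 38 = 1408.

1408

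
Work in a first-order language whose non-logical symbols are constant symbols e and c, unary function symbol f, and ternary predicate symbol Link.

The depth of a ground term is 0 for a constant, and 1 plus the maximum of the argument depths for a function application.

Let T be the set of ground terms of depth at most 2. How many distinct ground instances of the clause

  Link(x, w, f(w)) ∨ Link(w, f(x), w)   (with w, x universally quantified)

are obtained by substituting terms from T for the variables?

36

Ground terms of depth ≤ 2:
  Write N_k for the number of ground terms of depth ≤ k. A term of depth ≤ k is either a constant or a function symbol applied to arguments of depth ≤ k−1, so N_k = 2 + N_{k-1}.
  N_0 = 2
  N_1 = 2 + 2 = 4
  N_2 = 2 + 4 = 6
  Explicitly: e, c, f(e), f(c), f(f(e)), f(f(c)).
So there are 6 ground terms available for substitution.
Each of w, x ranges independently over the available ground terms, and distinct assignments produce distinct instances.
Number of ground instances = 6^2 = 36.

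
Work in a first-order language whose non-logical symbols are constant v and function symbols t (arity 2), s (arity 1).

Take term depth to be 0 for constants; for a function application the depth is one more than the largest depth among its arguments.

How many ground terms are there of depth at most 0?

Count level by level. With function symbols t/2, s/1, the terms of depth ≤ k are the 1 constant together with each function applied to depth-≤(k−1) tuples, so N_k = 1 + N_{k-1}^2 + N_{k-1}.
N_0 = 1

1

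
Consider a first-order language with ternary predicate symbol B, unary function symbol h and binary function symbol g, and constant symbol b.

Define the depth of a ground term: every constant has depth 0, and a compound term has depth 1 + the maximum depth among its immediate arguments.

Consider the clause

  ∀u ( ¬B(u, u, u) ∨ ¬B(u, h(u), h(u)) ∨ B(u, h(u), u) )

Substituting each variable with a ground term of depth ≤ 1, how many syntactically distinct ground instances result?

3

Ground terms of depth ≤ 1:
  If N_k denotes the number of depth-≤k ground terms, the 1 constant gives N_0 = 1, and each function symbol of arity r contributes N_{k-1}^r new terms at level k: N_k = 1 + N_{k-1} + N_{k-1}^2.
  N_0 = 1
  N_1 = 1 + 1 + 1^2 = 3
So there are 3 ground terms available for substitution.
The clause has 1 distinct variable (u), which appears in the body. In the free term algebra distinct substitutions yield syntactically distinct ground instances.
Number of ground instances = 3.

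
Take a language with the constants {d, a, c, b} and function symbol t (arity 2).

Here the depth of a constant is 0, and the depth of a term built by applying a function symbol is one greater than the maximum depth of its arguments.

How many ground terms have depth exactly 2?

Write N_k for the number of ground terms of depth ≤ k. A term of depth ≤ k is either a constant or a function symbol applied to arguments of depth ≤ k−1, so N_k = 4 + N_{k-1}^2.
N_0 = 4
N_1 = 4 + 4^2 = 20
N_2 = 4 + 20^2 = 404
Terms of depth exactly 2: N_2 − N_1 = 404 − 20 = 384.

384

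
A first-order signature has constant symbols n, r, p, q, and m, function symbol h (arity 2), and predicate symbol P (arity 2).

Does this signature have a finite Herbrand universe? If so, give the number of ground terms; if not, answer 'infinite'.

The signature has at least one function symbol (h, arity 2) and at least one constant (n).
Iterating h gives infinitely many distinct ground terms: n, h(n, n), h(h(n, n), h(n, n)), ...
So the Herbrand universe is infinite.

infinite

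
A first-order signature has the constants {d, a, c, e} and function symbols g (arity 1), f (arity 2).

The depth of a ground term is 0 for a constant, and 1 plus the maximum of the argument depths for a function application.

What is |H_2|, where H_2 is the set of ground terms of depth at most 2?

604

If N_k denotes the number of depth-≤k ground terms, the 4 constants give N_0 = 4, and each function symbol of arity r contributes N_{k-1}^r new terms at level k: N_k = 4 + N_{k-1} + N_{k-1}^2.
N_0 = 4
N_1 = 4 + 4 + 4^2 = 24
N_2 = 4 + 24 + 24^2 = 604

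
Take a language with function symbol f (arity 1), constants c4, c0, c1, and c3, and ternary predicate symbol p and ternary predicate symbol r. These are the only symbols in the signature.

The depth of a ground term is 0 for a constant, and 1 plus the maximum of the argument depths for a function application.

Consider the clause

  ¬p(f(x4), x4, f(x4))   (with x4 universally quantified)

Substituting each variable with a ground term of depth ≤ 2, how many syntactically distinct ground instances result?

Ground terms of depth ≤ 2:
  Let N_k = |{terms of depth ≤ k}|. Then N_0 = 4 and N_k = 4 + N_{k-1} for k ≥ 1 (one summand per function symbol, arity giving the exponent).
  N_0 = 4
  N_1 = 4 + 4 = 8
  N_2 = 4 + 8 = 12
So there are 12 ground terms available for substitution.
The body mentions the single quantified variable x4; since ground terms form a free algebra, no two substitutions collapse to the same formula.
Number of ground instances = 12.

12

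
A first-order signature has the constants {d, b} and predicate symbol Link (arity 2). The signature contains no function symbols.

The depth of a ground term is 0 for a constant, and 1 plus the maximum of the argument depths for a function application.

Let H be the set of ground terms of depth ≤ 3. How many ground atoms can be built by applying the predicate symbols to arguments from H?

First count ground terms of depth ≤ 3.
With no function symbols every ground term is a constant, so there are exactly 2 ground terms at every depth bound.
N_0 = 2
N_1 = 2
N_2 = 2
N_3 = 2
Explicitly: d, b.
So |H| = 2.
Ground atoms are formed by filling each argument slot of a predicate with a term from H, so an r-ary predicate gives |H|^r atoms:
  Link: 2^2 = 4
Total ground atoms: 4.

4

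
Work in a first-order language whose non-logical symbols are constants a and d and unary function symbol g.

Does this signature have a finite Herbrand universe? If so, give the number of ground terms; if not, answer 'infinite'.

infinite

The signature has at least one function symbol (g, arity 1) and at least one constant (a).
Iterating g gives infinitely many distinct ground terms: a, g(a), g(g(a)), ...
So the Herbrand universe is infinite.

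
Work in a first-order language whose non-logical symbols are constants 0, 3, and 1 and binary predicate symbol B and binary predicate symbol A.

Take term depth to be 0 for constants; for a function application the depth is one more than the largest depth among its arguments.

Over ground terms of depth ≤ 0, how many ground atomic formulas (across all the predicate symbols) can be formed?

First count ground terms of depth ≤ 0.
With no function symbols every ground term is a constant, so there are exactly 3 ground terms at every depth bound.
N_0 = 3
Explicitly: 0, 3, 1.
So |H| = 3.
Each predicate of arity r yields |H|^r ground atoms (one per choice of an r-tuple from H):
  B: 3^2 = 9;  A: 3^2 = 9
Total ground atoms: 9 + 9 = 18.

18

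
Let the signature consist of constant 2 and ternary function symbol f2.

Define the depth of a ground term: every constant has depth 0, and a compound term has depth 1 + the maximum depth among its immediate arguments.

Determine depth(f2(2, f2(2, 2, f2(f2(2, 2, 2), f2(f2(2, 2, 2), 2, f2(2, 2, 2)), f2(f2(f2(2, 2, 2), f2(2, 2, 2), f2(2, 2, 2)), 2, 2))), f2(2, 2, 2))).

6

depth(f2(2, 2, 2)) = 1 + max(0, 0, 0) = 1
depth(f2(f2(2, 2, 2), 2, f2(2, 2, 2))) = 1 + max(1, 0, 1) = 2
depth(f2(f2(2, 2, 2), f2(2, 2, 2), f2(2, 2, 2))) = 1 + max(1, 1, 1) = 2
depth(f2(f2(f2(2, 2, 2), f2(2, 2, 2), f2(2, 2, 2)), 2, 2)) = 1 + max(2, 0, 0) = 3
depth(f2(f2(2, 2, 2), f2(f2(2, 2, 2), 2, f2(2, 2, 2)), f2(f2(f2(2, 2, 2), f2(2, 2, 2), f2(2, 2, 2)), 2, 2))) = 1 + max(1, 2, 3) = 4
depth(f2(2, 2, f2(f2(2, 2, 2), f2(f2(2, 2, 2), 2, f2(2, 2, 2)), f2(f2(f2(2, 2, 2), f2(2, 2, 2), f2(2, 2, 2)), 2, 2)))) = 1 + max(0, 0, 4) = 5
depth(f2(2, f2(2, 2, f2(f2(2, 2, 2), f2(f2(2, 2, 2), 2, f2(2, 2, 2)), f2(f2(f2(2, 2, 2), f2(2, 2, 2), f2(2, 2, 2)), 2, 2))), f2(2, 2, 2))) = 1 + max(0, 5, 1) = 6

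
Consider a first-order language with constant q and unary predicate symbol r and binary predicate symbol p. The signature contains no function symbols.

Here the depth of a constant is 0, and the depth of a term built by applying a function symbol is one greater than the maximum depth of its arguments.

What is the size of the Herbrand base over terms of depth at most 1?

First count ground terms of depth ≤ 1.
With no function symbols every ground term is a constant, so there is exactly 1 ground term at every depth bound.
N_0 = 1
N_1 = 1
So |H| = 1.
For each predicate symbol, the number of ground atoms is |H| raised to its arity; summing:
  r: 1;  p: 1^2 = 1
Total ground atoms: 1 + 1 = 2.

2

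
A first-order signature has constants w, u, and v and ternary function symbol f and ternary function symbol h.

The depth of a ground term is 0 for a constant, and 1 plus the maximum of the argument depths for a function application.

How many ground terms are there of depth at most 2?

370389

Let N_k count ground terms of depth at most k. Each non-constant term of depth ≤ k is some function symbol applied to depth-≤(k−1) arguments, giving N_k = 3 + N_{k-1}^3 + N_{k-1}^3.
N_0 = 3
N_1 = 3 + 3^3 + 3^3 = 57
N_2 = 3 + 57^3 + 57^3 = 370389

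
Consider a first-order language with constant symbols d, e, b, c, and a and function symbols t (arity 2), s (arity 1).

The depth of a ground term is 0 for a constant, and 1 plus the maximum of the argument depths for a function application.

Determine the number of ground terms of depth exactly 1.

30

Let N_k = |{terms of depth ≤ k}|. Then N_0 = 5 and N_k = 5 + N_{k-1}^2 + N_{k-1} for k ≥ 1 (one summand per function symbol, arity giving the exponent).
N_0 = 5
N_1 = 5 + 5^2 + 5 = 35
Terms of depth exactly 1: N_1 − N_0 = 35 − 5 = 30.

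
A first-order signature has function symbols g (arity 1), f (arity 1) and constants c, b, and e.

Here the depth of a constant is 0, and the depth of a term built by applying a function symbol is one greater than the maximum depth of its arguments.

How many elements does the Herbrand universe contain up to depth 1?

If N_k denotes the number of depth-≤k ground terms, the 3 constants give N_0 = 3, and each function symbol of arity r contributes N_{k-1}^r new terms at level k: N_k = 3 + N_{k-1} + N_{k-1}.
N_0 = 3
N_1 = 3 + 3 + 3 = 9
Explicitly: c, b, e, g(c), g(b), g(e), f(c), f(b), f(e).

9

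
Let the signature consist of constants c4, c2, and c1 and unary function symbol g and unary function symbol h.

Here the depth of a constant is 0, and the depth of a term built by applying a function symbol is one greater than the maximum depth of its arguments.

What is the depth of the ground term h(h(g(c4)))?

3

depth(g(c4)) = 1 + depth(c4) = 1 + 0 = 1
depth(h(g(c4))) = 1 + depth(g(c4)) = 1 + 1 = 2
depth(h(h(g(c4)))) = 1 + depth(h(g(c4))) = 1 + 2 = 3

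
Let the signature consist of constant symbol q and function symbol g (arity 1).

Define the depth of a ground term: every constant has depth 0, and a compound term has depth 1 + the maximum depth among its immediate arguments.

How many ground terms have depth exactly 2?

Count level by level. With function symbols g/1, the terms of depth ≤ k are the 1 constant together with each function applied to depth-≤(k−1) tuples, so N_k = 1 + N_{k-1}.
N_0 = 1
N_1 = 1 + 1 = 2
N_2 = 1 + 2 = 3
Terms of depth exactly 2: N_2 − N_1 = 3 − 2 = 1.

1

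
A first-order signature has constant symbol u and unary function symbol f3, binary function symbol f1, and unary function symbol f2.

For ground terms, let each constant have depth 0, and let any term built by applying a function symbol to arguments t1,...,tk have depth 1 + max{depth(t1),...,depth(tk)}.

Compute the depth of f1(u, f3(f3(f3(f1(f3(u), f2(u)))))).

6

depth(f3(u)) = 1 + depth(u) = 1 + 0 = 1
depth(f2(u)) = 1 + depth(u) = 1 + 0 = 1
depth(f1(f3(u), f2(u))) = 1 + max(1, 1) = 2
depth(f3(f1(f3(u), f2(u)))) = 1 + depth(f1(f3(u), f2(u))) = 1 + 2 = 3
depth(f3(f3(f1(f3(u), f2(u))))) = 1 + depth(f3(f1(f3(u), f2(u)))) = 1 + 3 = 4
depth(f3(f3(f3(f1(f3(u), f2(u)))))) = 1 + depth(f3(f3(f1(f3(u), f2(u))))) = 1 + 4 = 5
depth(f1(u, f3(f3(f3(f1(f3(u), f2(u))))))) = 1 + max(0, 5) = 6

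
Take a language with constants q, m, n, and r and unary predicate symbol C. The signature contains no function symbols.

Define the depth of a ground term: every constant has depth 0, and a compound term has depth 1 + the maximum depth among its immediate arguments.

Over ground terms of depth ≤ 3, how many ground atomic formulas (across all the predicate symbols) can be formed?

First count ground terms of depth ≤ 3.
With no function symbols every ground term is a constant, so there are exactly 4 ground terms at every depth bound.
N_0 = 4
N_1 = 4
N_2 = 4
N_3 = 4
Explicitly: q, m, n, r.
So |H| = 4.
A ground atom is a predicate applied to a tuple of terms from H, so the count is the sum over predicates of |H|^arity:
  C: 4
Total ground atoms: 4.

4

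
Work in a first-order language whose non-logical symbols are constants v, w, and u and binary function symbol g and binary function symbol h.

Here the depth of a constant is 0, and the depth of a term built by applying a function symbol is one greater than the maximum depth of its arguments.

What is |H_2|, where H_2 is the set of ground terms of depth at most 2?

885

If N_k denotes the number of depth-≤k ground terms, the 3 constants give N_0 = 3, and each function symbol of arity r contributes N_{k-1}^r new terms at level k: N_k = 3 + N_{k-1}^2 + N_{k-1}^2.
N_0 = 3
N_1 = 3 + 3^2 + 3^2 = 21
N_2 = 3 + 21^2 + 21^2 = 885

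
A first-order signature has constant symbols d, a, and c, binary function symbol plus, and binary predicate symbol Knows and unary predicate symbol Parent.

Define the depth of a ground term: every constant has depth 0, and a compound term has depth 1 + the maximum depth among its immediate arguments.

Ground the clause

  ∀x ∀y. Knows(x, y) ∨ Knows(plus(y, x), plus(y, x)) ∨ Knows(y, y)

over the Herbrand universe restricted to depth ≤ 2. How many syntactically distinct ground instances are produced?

21609

Ground terms of depth ≤ 2:
  Count level by level. With function symbols plus/2, the terms of depth ≤ k are the 3 constants together with each function applied to depth-≤(k−1) tuples, so N_k = 3 + N_{k-1}^2.
  N_0 = 3
  N_1 = 3 + 3^2 = 12
  N_2 = 3 + 12^2 = 147
So there are 147 ground terms available for substitution.
Each of x, y ranges independently over the available ground terms, and distinct assignments produce distinct instances.
Number of ground instances = 147^2 = 21609.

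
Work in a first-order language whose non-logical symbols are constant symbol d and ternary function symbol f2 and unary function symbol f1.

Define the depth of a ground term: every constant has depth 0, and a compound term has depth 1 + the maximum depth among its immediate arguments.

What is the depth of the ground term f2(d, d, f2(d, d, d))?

2

depth(f2(d, d, d)) = 1 + max(0, 0, 0) = 1
depth(f2(d, d, f2(d, d, d))) = 1 + max(0, 0, 1) = 2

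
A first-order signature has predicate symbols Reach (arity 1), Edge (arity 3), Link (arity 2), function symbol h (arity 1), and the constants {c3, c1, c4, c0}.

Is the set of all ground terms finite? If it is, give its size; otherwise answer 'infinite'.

infinite

The signature has at least one function symbol (h, arity 1) and at least one constant (c3).
Iterating h gives infinitely many distinct ground terms: c3, h(c3), h(h(c3)), ...
So the Herbrand universe is infinite.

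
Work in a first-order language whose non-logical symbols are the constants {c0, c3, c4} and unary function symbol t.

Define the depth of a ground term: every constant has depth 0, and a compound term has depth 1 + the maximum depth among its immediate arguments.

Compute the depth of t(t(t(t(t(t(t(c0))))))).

7

depth(t(c0)) = 1 + depth(c0) = 1 + 0 = 1
depth(t(t(c0))) = 1 + depth(t(c0)) = 1 + 1 = 2
depth(t(t(t(c0)))) = 1 + depth(t(t(c0))) = 1 + 2 = 3
depth(t(t(t(t(c0))))) = 1 + depth(t(t(t(c0)))) = 1 + 3 = 4
depth(t(t(t(t(t(c0)))))) = 1 + depth(t(t(t(t(c0))))) = 1 + 4 = 5
depth(t(t(t(t(t(t(c0))))))) = 1 + depth(t(t(t(t(t(c0)))))) = 1 + 5 = 6
depth(t(t(t(t(t(t(t(c0)))))))) = 1 + depth(t(t(t(t(t(t(c0))))))) = 1 + 6 = 7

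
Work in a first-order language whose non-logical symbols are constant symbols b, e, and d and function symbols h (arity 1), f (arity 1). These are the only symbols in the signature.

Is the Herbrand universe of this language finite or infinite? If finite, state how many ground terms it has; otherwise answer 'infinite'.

The signature has at least one function symbol (h, arity 1) and at least one constant (b).
Iterating h gives infinitely many distinct ground terms: b, h(b), h(h(b)), ...
So the Herbrand universe is infinite.

infinite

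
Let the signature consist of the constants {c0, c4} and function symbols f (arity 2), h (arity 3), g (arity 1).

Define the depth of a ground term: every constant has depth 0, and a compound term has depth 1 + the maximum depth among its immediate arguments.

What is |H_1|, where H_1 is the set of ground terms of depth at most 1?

If N_k denotes the number of depth-≤k ground terms, the 2 constants give N_0 = 2, and each function symbol of arity r contributes N_{k-1}^r new terms at level k: N_k = 2 + N_{k-1}^2 + N_{k-1}^3 + N_{k-1}.
N_0 = 2
N_1 = 2 + 2^2 + 2^3 + 2 = 16

16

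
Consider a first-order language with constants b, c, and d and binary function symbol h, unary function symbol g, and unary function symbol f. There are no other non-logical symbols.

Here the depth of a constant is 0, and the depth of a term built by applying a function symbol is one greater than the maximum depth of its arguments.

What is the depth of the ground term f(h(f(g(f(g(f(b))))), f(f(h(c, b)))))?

7

depth(f(b)) = 1 + depth(b) = 1 + 0 = 1
depth(g(f(b))) = 1 + depth(f(b)) = 1 + 1 = 2
depth(f(g(f(b)))) = 1 + depth(g(f(b))) = 1 + 2 = 3
depth(g(f(g(f(b))))) = 1 + depth(f(g(f(b)))) = 1 + 3 = 4
depth(f(g(f(g(f(b)))))) = 1 + depth(g(f(g(f(b))))) = 1 + 4 = 5
depth(h(c, b)) = 1 + max(0, 0) = 1
depth(f(h(c, b))) = 1 + depth(h(c, b)) = 1 + 1 = 2
depth(f(f(h(c, b)))) = 1 + depth(f(h(c, b))) = 1 + 2 = 3
depth(h(f(g(f(g(f(b))))), f(f(h(c, b))))) = 1 + max(5, 3) = 6
depth(f(h(f(g(f(g(f(b))))), f(f(h(c, b)))))) = 1 + depth(h(f(g(f(g(f(b))))), f(f(h(c, b))))) = 1 + 6 = 7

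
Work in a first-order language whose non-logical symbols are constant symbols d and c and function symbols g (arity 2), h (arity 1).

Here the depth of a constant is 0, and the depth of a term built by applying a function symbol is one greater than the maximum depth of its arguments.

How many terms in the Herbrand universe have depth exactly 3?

Let N_k count ground terms of depth at most k. Each non-constant term of depth ≤ k is some function symbol applied to depth-≤(k−1) arguments, giving N_k = 2 + N_{k-1}^2 + N_{k-1}.
N_0 = 2
N_1 = 2 + 2^2 + 2 = 8
N_2 = 2 + 8^2 + 8 = 74
N_3 = 2 + 74^2 + 74 = 5552
Terms of depth exactly 3: N_3 − N_2 = 5552 − 74 = 5478.

5478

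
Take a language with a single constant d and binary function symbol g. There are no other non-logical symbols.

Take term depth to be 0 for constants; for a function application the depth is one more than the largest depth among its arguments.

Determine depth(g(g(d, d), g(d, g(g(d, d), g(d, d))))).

depth(g(d, d)) = 1 + max(0, 0) = 1
depth(g(g(d, d), g(d, d))) = 1 + max(1, 1) = 2
depth(g(d, g(g(d, d), g(d, d)))) = 1 + max(0, 2) = 3
depth(g(g(d, d), g(d, g(g(d, d), g(d, d))))) = 1 + max(1, 3) = 4

4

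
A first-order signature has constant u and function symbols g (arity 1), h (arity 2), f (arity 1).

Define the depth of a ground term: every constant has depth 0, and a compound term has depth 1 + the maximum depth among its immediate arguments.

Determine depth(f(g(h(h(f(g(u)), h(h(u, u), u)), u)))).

depth(g(u)) = 1 + depth(u) = 1 + 0 = 1
depth(f(g(u))) = 1 + depth(g(u)) = 1 + 1 = 2
depth(h(u, u)) = 1 + max(0, 0) = 1
depth(h(h(u, u), u)) = 1 + max(1, 0) = 2
depth(h(f(g(u)), h(h(u, u), u))) = 1 + max(2, 2) = 3
depth(h(h(f(g(u)), h(h(u, u), u)), u)) = 1 + max(3, 0) = 4
depth(g(h(h(f(g(u)), h(h(u, u), u)), u))) = 1 + depth(h(h(f(g(u)), h(h(u, u), u)), u)) = 1 + 4 = 5
depth(f(g(h(h(f(g(u)), h(h(u, u), u)), u)))) = 1 + depth(g(h(h(f(g(u)), h(h(u, u), u)), u))) = 1 + 5 = 6

6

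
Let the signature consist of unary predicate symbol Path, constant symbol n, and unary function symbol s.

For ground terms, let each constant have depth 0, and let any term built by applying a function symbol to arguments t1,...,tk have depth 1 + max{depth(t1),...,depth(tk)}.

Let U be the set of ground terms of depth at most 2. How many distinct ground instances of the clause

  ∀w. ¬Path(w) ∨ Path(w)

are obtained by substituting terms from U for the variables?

Ground terms of depth ≤ 2:
  Let N_k = |{terms of depth ≤ k}|. Then N_0 = 1 and N_k = 1 + N_{k-1} for k ≥ 1 (one summand per function symbol, arity giving the exponent).
  N_0 = 1
  N_1 = 1 + 1 = 2
  N_2 = 1 + 2 = 3
  Explicitly: n, s(n), s(s(n)).
So there are 3 ground terms available for substitution.
There is 1 variable to instantiate (w),  occurring in at least one literal, so different choices give different ground instances.
Number of ground instances = 3.

3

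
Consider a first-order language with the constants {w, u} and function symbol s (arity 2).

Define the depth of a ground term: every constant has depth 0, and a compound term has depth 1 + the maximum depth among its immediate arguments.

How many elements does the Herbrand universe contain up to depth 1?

6

Let N_k = |{terms of depth ≤ k}|. Then N_0 = 2 and N_k = 2 + N_{k-1}^2 for k ≥ 1 (one summand per function symbol, arity giving the exponent).
N_0 = 2
N_1 = 2 + 2^2 = 6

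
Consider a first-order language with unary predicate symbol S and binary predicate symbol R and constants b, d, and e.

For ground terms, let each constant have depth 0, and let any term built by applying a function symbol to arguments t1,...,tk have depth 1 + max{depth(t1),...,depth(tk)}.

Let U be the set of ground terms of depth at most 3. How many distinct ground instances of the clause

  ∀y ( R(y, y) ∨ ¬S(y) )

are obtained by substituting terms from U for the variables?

Ground terms of depth ≤ 3:
  With no function symbols every ground term is a constant, so there are exactly 3 ground terms at every depth bound.
  N_0 = 3
  N_1 = 3
  N_2 = 3
  N_3 = 3
  Explicitly: b, d, e.
So there are 3 ground terms available for substitution.
The body mentions the single quantified variable y; since ground terms form a free algebra, no two substitutions collapse to the same formula.
Number of ground instances = 3.

3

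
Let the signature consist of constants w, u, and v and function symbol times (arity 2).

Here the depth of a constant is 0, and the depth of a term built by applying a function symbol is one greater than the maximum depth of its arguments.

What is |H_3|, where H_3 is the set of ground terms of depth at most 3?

21612

Let N_k count ground terms of depth at most k. Each non-constant term of depth ≤ k is some function symbol applied to depth-≤(k−1) arguments, giving N_k = 3 + N_{k-1}^2.
N_0 = 3
N_1 = 3 + 3^2 = 12
N_2 = 3 + 12^2 = 147
N_3 = 3 + 147^2 = 21612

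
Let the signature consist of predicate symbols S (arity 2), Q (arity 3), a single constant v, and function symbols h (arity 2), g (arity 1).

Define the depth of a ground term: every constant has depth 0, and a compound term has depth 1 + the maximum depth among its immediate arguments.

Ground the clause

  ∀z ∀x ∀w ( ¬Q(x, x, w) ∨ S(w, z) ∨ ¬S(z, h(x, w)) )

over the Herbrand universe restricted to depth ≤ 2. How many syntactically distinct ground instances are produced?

Ground terms of depth ≤ 2:
  Let N_k = |{terms of depth ≤ k}|. Then N_0 = 1 and N_k = 1 + N_{k-1}^2 + N_{k-1} for k ≥ 1 (one summand per function symbol, arity giving the exponent).
  N_0 = 1
  N_1 = 1 + 1^2 + 1 = 3
  N_2 = 1 + 3^2 + 3 = 13
So there are 13 ground terms available for substitution.
There are 3 variables to instantiate (z, x, w), each occurring in at least one literal, so different choices give different ground instances.
Number of ground instances = 13^3 = 2197.

2197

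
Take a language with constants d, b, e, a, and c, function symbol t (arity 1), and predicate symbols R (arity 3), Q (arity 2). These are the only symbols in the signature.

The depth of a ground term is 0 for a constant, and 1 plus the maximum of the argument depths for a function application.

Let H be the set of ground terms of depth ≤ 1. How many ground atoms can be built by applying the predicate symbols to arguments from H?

First count ground terms of depth ≤ 1.
If N_k denotes the number of depth-≤k ground terms, the 5 constants give N_0 = 5, and each function symbol of arity r contributes N_{k-1}^r new terms at level k: N_k = 5 + N_{k-1}.
N_0 = 5
N_1 = 5 + 5 = 10
So |H| = 10.
A ground atom is a predicate applied to a tuple of terms from H, so the count is the sum over predicates of |H|^arity:
  R: 10^3 = 1000;  Q: 10^2 = 100
Total ground atoms: 1000 + 100 = 1100.

1100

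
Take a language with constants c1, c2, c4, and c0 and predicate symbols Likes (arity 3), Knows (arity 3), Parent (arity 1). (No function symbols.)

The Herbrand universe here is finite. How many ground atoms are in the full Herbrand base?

With no function symbols, the Herbrand universe is just the 4 constants.
Ground atoms per predicate: Likes: 4^3 = 64, Knows: 4^3 = 64, Parent: 4.
Herbrand base size = 64 + 64 + 4 = 132.

132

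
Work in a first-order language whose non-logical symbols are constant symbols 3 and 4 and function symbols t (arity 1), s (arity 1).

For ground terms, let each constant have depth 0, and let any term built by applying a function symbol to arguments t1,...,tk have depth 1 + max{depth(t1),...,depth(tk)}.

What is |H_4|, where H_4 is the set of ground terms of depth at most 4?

Count level by level. With function symbols t/1, s/1, the terms of depth ≤ k are the 2 constants together with each function applied to depth-≤(k−1) tuples, so N_k = 2 + N_{k-1} + N_{k-1}.
N_0 = 2
N_1 = 2 + 2 + 2 = 6
N_2 = 2 + 6 + 6 = 14
N_3 = 2 + 14 + 14 = 30
N_4 = 2 + 30 + 30 = 62

62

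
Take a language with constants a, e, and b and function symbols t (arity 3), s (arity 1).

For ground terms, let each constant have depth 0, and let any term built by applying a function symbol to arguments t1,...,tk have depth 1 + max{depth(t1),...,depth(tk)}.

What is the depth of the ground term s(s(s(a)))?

depth(s(a)) = 1 + depth(a) = 1 + 0 = 1
depth(s(s(a))) = 1 + depth(s(a)) = 1 + 1 = 2
depth(s(s(s(a)))) = 1 + depth(s(s(a))) = 1 + 2 = 3

3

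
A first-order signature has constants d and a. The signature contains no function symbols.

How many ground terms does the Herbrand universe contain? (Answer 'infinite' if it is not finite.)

There are no function symbols, so every ground term is one of the 2 constants.
The Herbrand universe is {d, a}, which is finite with 2 elements.

2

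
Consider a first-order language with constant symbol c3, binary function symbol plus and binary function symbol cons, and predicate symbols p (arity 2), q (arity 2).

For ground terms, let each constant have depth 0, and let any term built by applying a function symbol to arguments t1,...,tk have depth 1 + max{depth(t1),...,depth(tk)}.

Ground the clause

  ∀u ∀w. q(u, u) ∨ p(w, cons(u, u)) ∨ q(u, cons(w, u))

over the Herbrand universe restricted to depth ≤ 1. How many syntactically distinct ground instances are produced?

Ground terms of depth ≤ 1:
  If N_k denotes the number of depth-≤k ground terms, the 1 constant gives N_0 = 1, and each function symbol of arity r contributes N_{k-1}^r new terms at level k: N_k = 1 + N_{k-1}^2 + N_{k-1}^2.
  N_0 = 1
  N_1 = 1 + 1^2 + 1^2 = 3
  Explicitly: c3, plus(c3, c3), cons(c3, c3).
So there are 3 ground terms available for substitution.
The body mentions every one of the 2 quantified variables; since ground terms form a free algebra, no two substitutions collapse to the same formula.
Number of ground instances = 3^2 = 9.

9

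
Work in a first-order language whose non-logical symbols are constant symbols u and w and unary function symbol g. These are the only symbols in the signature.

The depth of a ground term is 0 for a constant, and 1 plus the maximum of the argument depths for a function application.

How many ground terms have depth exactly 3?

Count level by level. With function symbols g/1, the terms of depth ≤ k are the 2 constants together with each function applied to depth-≤(k−1) tuples, so N_k = 2 + N_{k-1}.
N_0 = 2
N_1 = 2 + 2 = 4
N_2 = 2 + 4 = 6
N_3 = 2 + 6 = 8
Terms of depth exactly 3: N_3 − N_2 = 8 − 6 = 2.

2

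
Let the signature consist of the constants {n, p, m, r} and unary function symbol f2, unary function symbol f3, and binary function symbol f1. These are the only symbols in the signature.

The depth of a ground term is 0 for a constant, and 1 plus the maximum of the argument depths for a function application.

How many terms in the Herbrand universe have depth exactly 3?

713184

Let N_k count ground terms of depth at most k. Each non-constant term of depth ≤ k is some function symbol applied to depth-≤(k−1) arguments, giving N_k = 4 + N_{k-1} + N_{k-1} + N_{k-1}^2.
N_0 = 4
N_1 = 4 + 4 + 4 + 4^2 = 28
N_2 = 4 + 28 + 28 + 28^2 = 844
N_3 = 4 + 844 + 844 + 844^2 = 714028
Terms of depth exactly 3: N_3 − N_2 = 714028 − 844 = 713184.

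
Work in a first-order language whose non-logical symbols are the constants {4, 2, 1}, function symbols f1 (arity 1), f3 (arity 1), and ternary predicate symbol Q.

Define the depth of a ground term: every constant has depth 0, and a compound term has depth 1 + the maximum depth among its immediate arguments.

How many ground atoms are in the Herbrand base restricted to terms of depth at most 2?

First count ground terms of depth ≤ 2.
Let N_k = |{terms of depth ≤ k}|. Then N_0 = 3 and N_k = 3 + N_{k-1} + N_{k-1} for k ≥ 1 (one summand per function symbol, arity giving the exponent).
N_0 = 3
N_1 = 3 + 3 + 3 = 9
N_2 = 3 + 9 + 9 = 21
So |H| = 21.
Each predicate of arity r yields |H|^r ground atoms (one per choice of an r-tuple from H):
  Q: 21^3 = 9261
Total ground atoms: 9261.

9261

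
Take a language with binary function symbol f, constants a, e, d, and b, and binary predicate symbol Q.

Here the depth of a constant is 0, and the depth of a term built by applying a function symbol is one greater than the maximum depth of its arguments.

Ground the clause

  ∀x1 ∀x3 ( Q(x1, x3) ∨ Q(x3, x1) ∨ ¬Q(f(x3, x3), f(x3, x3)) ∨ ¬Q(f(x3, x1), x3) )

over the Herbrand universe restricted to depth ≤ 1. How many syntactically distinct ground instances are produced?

400

Ground terms of depth ≤ 1:
  If N_k denotes the number of depth-≤k ground terms, the 4 constants give N_0 = 4, and each function symbol of arity r contributes N_{k-1}^r new terms at level k: N_k = 4 + N_{k-1}^2.
  N_0 = 4
  N_1 = 4 + 4^2 = 20
So there are 20 ground terms available for substitution.
The body mentions every one of the 2 quantified variables; since ground terms form a free algebra, no two substitutions collapse to the same formula.
Number of ground instances = 20^2 = 400.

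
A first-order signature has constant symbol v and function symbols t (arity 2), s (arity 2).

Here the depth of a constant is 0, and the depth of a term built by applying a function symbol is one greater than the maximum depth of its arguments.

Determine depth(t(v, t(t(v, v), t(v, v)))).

3

depth(t(v, v)) = 1 + max(0, 0) = 1
depth(t(t(v, v), t(v, v))) = 1 + max(1, 1) = 2
depth(t(v, t(t(v, v), t(v, v)))) = 1 + max(0, 2) = 3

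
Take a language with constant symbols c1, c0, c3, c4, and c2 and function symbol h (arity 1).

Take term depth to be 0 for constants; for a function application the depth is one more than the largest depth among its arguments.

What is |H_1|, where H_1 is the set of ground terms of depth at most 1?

If N_k denotes the number of depth-≤k ground terms, the 5 constants give N_0 = 5, and each function symbol of arity r contributes N_{k-1}^r new terms at level k: N_k = 5 + N_{k-1}.
N_0 = 5
N_1 = 5 + 5 = 10
Explicitly: c1, c0, c3, c4, c2, h(c1), h(c0), h(c3), h(c4), h(c2).

10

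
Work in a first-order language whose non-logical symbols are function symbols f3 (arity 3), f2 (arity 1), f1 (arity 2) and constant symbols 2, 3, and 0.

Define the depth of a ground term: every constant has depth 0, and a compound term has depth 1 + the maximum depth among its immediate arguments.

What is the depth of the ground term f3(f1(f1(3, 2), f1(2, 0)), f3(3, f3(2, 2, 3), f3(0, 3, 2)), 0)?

depth(f1(3, 2)) = 1 + max(0, 0) = 1
depth(f1(2, 0)) = 1 + max(0, 0) = 1
depth(f1(f1(3, 2), f1(2, 0))) = 1 + max(1, 1) = 2
depth(f3(2, 2, 3)) = 1 + max(0, 0, 0) = 1
depth(f3(0, 3, 2)) = 1 + max(0, 0, 0) = 1
depth(f3(3, f3(2, 2, 3), f3(0, 3, 2))) = 1 + max(0, 1, 1) = 2
depth(f3(f1(f1(3, 2), f1(2, 0)), f3(3, f3(2, 2, 3), f3(0, 3, 2)), 0)) = 1 + max(2, 2, 0) = 3

3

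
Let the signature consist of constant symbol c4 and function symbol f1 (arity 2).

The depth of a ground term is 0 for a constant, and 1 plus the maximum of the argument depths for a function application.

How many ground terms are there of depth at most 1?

If N_k denotes the number of depth-≤k ground terms, the 1 constant gives N_0 = 1, and each function symbol of arity r contributes N_{k-1}^r new terms at level k: N_k = 1 + N_{k-1}^2.
N_0 = 1
N_1 = 1 + 1^2 = 2

2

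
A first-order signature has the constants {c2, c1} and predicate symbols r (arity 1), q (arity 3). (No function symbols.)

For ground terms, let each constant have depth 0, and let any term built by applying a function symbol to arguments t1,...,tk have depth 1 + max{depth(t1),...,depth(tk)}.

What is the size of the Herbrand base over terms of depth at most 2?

First count ground terms of depth ≤ 2.
With no function symbols every ground term is a constant, so there are exactly 2 ground terms at every depth bound.
N_0 = 2
N_1 = 2
N_2 = 2
Explicitly: c2, c1.
So |H| = 2.
For each predicate symbol, the number of ground atoms is |H| raised to its arity; summing:
  r: 2;  q: 2^3 = 8
Total ground atoms: 2 + 8 = 10.

10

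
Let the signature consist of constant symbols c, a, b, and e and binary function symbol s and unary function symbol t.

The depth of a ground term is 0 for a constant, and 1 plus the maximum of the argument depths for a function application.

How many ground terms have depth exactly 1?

Let N_k count ground terms of depth at most k. Each non-constant term of depth ≤ k is some function symbol applied to depth-≤(k−1) arguments, giving N_k = 4 + N_{k-1}^2 + N_{k-1}.
N_0 = 4
N_1 = 4 + 4^2 + 4 = 24
Terms of depth exactly 1: N_1 − N_0 = 24 − 4 = 20.

20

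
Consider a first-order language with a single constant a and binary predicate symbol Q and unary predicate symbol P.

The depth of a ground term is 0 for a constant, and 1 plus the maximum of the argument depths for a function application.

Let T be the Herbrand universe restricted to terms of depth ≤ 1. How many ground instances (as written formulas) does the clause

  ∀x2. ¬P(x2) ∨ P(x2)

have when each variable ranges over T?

Ground terms of depth ≤ 1:
  With no function symbols every ground term is a constant, so there is exactly 1 ground term at every depth bound.
  N_0 = 1
  N_1 = 1
  Explicitly: a.
So there is exactly 1 ground term available for substitution.
The clause has 1 distinct variable (x2), which appears in the body. In the free term algebra distinct substitutions yield syntactically distinct ground instances.
Number of ground instances = 1.

1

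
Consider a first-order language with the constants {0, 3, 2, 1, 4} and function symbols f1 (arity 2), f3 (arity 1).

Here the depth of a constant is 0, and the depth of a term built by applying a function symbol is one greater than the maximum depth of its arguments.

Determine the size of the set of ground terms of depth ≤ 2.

Write N_k for the number of ground terms of depth ≤ k. A term of depth ≤ k is either a constant or a function symbol applied to arguments of depth ≤ k−1, so N_k = 5 + N_{k-1}^2 + N_{k-1}.
N_0 = 5
N_1 = 5 + 5^2 + 5 = 35
N_2 = 5 + 35^2 + 35 = 1265

1265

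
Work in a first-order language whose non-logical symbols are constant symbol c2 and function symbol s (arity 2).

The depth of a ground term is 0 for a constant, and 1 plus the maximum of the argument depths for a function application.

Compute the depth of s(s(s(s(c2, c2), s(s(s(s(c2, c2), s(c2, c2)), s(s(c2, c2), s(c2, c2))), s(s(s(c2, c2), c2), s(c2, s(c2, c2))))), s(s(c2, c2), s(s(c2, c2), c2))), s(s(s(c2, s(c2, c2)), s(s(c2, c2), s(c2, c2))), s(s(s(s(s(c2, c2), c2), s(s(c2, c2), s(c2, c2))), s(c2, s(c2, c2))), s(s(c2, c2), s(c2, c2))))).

7

depth(s(c2, c2)) = 1 + max(0, 0) = 1
depth(s(s(c2, c2), s(c2, c2))) = 1 + max(1, 1) = 2
depth(s(s(s(c2, c2), s(c2, c2)), s(s(c2, c2), s(c2, c2)))) = 1 + max(2, 2) = 3
depth(s(s(c2, c2), c2)) = 1 + max(1, 0) = 2
depth(s(c2, s(c2, c2))) = 1 + max(0, 1) = 2
depth(s(s(s(c2, c2), c2), s(c2, s(c2, c2)))) = 1 + max(2, 2) = 3
depth(s(s(s(s(c2, c2), s(c2, c2)), s(s(c2, c2), s(c2, c2))), s(s(s(c2, c2), c2), s(c2, s(c2, c2))))) = 1 + max(3, 3) = 4
depth(s(s(c2, c2), s(s(s(s(c2, c2), s(c2, c2)), s(s(c2, c2), s(c2, c2))), s(s(s(c2, c2), c2), s(c2, s(c2, c2)))))) = 1 + max(1, 4) = 5
depth(s(s(c2, c2), s(s(c2, c2), c2))) = 1 + max(1, 2) = 3
depth(s(s(s(c2, c2), s(s(s(s(c2, c2), s(c2, c2)), s(s(c2, c2), s(c2, c2))), s(s(s(c2, c2), c2), s(c2, s(c2, c2))))), s(s(c2, c2), s(s(c2, c2), c2)))) = 1 + max(5, 3) = 6
depth(s(s(c2, s(c2, c2)), s(s(c2, c2), s(c2, c2)))) = 1 + max(2, 2) = 3
depth(s(s(s(c2, c2), c2), s(s(c2, c2), s(c2, c2)))) = 1 + max(2, 2) = 3
depth(s(s(s(s(c2, c2), c2), s(s(c2, c2), s(c2, c2))), s(c2, s(c2, c2)))) = 1 + max(3, 2) = 4
depth(s(s(s(s(s(c2, c2), c2), s(s(c2, c2), s(c2, c2))), s(c2, s(c2, c2))), s(s(c2, c2), s(c2, c2)))) = 1 + max(4, 2) = 5
depth(s(s(s(c2, s(c2, c2)), s(s(c2, c2), s(c2, c2))), s(s(s(s(s(c2, c2), c2), s(s(c2, c2), s(c2, c2))), s(c2, s(c2, c2))), s(s(c2, c2), s(c2, c2))))) = 1 + max(3, 5) = 6
depth(s(s(s(s(c2, c2), s(s(s(s(c2, c2), s(c2, c2)), s(s(c2, c2), s(c2, c2))), s(s(s(c2, c2), c2), s(c2, s(c2, c2))))), s(s(c2, c2), s(s(c2, c2), c2))), s(s(s(c2, s(c2, c2)), s(s(c2, c2), s(c2, c2))), s(s(s(s(s(c2, c2), c2), s(s(c2, c2), s(c2, c2))), s(c2, s(c2, c2))), s(s(c2, c2), s(c2, c2)))))) = 1 + max(6, 6) = 7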